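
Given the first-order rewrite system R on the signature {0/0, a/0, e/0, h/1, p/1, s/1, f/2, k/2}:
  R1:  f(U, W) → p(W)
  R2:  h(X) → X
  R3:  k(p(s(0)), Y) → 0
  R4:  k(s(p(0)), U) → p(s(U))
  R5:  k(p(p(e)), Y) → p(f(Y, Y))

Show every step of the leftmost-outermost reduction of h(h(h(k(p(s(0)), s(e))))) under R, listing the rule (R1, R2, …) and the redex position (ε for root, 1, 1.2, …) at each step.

0

1. h(h(h(k(p(s(0)), s(e)))))  →  h(h(k(p(s(0)), s(e))))   [R2 at ε]
2. h(h(k(p(s(0)), s(e))))  →  h(k(p(s(0)), s(e)))   [R2 at ε]
3. h(k(p(s(0)), s(e)))  →  k(p(s(0)), s(e))   [R2 at ε]
4. k(p(s(0)), s(e))  →  0   [R3 at ε]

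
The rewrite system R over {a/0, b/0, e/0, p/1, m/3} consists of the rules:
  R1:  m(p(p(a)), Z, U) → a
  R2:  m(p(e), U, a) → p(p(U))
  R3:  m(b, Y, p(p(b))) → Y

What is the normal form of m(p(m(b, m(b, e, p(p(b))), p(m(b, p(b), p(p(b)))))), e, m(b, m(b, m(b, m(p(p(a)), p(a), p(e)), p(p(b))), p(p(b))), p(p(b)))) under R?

1. m(p(m(b, m(b, e, p(p(b))), p(m(b, p(b), p(p(b)))))), e, m(b, m(b, m(b, m(p(p(a)), p(a), p(e)), p(p(b))), p(p(b))), p(p(b))))  →  m(p(m(b, e, p(m(b, p(b), p(p(b)))))), e, m(b, m(b, m(b, m(p(p(a)), p(a), p(e)), p(p(b))), p(p(b))), p(p(b))))   [R3 at 1.1.2]
2. m(p(m(b, e, p(m(b, p(b), p(p(b)))))), e, m(b, m(b, m(b, m(p(p(a)), p(a), p(e)), p(p(b))), p(p(b))), p(p(b))))  →  m(p(m(b, e, p(p(b)))), e, m(b, m(b, m(b, m(p(p(a)), p(a), p(e)), p(p(b))), p(p(b))), p(p(b))))   [R3 at 1.1.3.1]
3. m(p(m(b, e, p(p(b)))), e, m(b, m(b, m(b, m(p(p(a)), p(a), p(e)), p(p(b))), p(p(b))), p(p(b))))  →  m(p(e), e, m(b, m(b, m(b, m(p(p(a)), p(a), p(e)), p(p(b))), p(p(b))), p(p(b))))   [R3 at 1.1]
4. m(p(e), e, m(b, m(b, m(b, m(p(p(a)), p(a), p(e)), p(p(b))), p(p(b))), p(p(b))))  →  m(p(e), e, m(b, m(b, m(p(p(a)), p(a), p(e)), p(p(b))), p(p(b))))   [R3 at 3]
5. m(p(e), e, m(b, m(b, m(p(p(a)), p(a), p(e)), p(p(b))), p(p(b))))  →  m(p(e), e, m(b, m(p(p(a)), p(a), p(e)), p(p(b))))   [R3 at 3]
6. m(p(e), e, m(b, m(p(p(a)), p(a), p(e)), p(p(b))))  →  m(p(e), e, m(p(p(a)), p(a), p(e)))   [R3 at 3]
7. m(p(e), e, m(p(p(a)), p(a), p(e)))  →  m(p(e), e, a)   [R1 at 3]
8. m(p(e), e, a)  →  p(p(e))   [R2 at ε]

p(p(e))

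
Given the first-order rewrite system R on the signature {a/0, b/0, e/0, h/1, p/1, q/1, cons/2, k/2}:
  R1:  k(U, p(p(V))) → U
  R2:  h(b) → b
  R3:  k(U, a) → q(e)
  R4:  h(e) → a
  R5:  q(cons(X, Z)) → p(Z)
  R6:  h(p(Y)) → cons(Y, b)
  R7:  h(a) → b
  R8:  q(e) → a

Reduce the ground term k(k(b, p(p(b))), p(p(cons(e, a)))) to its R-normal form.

1. k(k(b, p(p(b))), p(p(cons(e, a))))  →  k(b, p(p(b)))   [R1 at ε]
2. k(b, p(p(b)))  →  b   [R1 at ε]

b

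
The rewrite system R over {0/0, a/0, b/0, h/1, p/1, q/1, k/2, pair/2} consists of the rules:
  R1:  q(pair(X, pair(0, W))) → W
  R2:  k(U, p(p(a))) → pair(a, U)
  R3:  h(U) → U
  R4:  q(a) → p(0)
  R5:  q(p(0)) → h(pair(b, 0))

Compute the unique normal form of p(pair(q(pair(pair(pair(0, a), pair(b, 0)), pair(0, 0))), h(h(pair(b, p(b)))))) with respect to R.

p(pair(0, pair(b, p(b))))

1. p(pair(q(pair(pair(pair(0, a), pair(b, 0)), pair(0, 0))), h(h(pair(b, p(b))))))  →  p(pair(0, h(h(pair(b, p(b))))))   [R1 at 1.1]
2. p(pair(0, h(h(pair(b, p(b))))))  →  p(pair(0, h(pair(b, p(b)))))   [R3 at 1.2]
3. p(pair(0, h(pair(b, p(b)))))  →  p(pair(0, pair(b, p(b))))   [R3 at 1.2]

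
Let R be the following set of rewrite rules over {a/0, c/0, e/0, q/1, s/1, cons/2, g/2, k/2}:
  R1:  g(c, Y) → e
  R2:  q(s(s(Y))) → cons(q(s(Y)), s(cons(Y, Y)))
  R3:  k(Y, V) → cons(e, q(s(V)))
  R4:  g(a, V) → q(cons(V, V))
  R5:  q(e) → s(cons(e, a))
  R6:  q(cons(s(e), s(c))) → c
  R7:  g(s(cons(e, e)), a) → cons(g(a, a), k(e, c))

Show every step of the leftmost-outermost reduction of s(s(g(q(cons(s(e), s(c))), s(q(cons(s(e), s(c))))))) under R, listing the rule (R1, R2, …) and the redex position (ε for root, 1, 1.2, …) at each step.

1. s(s(g(q(cons(s(e), s(c))), s(q(cons(s(e), s(c)))))))  →  s(s(g(c, s(q(cons(s(e), s(c)))))))   [R6 at 1.1.1]
2. s(s(g(c, s(q(cons(s(e), s(c)))))))  →  s(s(e))   [R1 at 1.1]

s(s(e))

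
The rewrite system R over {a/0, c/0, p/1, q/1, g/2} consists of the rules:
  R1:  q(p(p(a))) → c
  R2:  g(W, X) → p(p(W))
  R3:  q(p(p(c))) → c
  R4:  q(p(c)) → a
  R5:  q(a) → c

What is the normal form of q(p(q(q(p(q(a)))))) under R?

1. q(p(q(q(p(q(a))))))  →  q(p(q(q(p(c)))))   [R5 at 1.1.1.1.1]
2. q(p(q(q(p(c)))))  →  q(p(q(a)))   [R4 at 1.1.1]
3. q(p(q(a)))  →  q(p(c))   [R5 at 1.1]
4. q(p(c))  →  a   [R4 at ε]

a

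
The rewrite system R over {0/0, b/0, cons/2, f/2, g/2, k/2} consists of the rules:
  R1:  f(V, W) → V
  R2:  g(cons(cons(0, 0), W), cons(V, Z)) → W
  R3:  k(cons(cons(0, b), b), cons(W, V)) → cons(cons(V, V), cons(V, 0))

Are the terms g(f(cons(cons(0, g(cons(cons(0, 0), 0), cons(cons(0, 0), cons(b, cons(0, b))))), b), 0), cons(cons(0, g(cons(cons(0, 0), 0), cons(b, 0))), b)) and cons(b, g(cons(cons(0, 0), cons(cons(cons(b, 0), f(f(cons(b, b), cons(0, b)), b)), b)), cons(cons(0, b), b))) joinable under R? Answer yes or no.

Reduce t₁ = g(f(cons(cons(0, g(cons(cons(0, 0), 0), cons(cons(0, 0), cons(b, cons(0, b))))), b), 0), cons(cons(0, g(cons(cons(0, 0), 0), cons(b, 0))), b)):
1. g(f(cons(cons(0, g(cons(cons(0, 0), 0), cons(cons(0, 0), cons(b, cons(0, b))))), b), 0), cons(cons(0, g(cons(cons(0, 0), 0), cons(b, 0))), b))  →  g(cons(cons(0, g(cons(cons(0, 0), 0), cons(cons(0, 0), cons(b, cons(0, b))))), b), cons(cons(0, g(cons(cons(0, 0), 0), cons(b, 0))), b))   [R1 at 1]
2. g(cons(cons(0, g(cons(cons(0, 0), 0), cons(cons(0, 0), cons(b, cons(0, b))))), b), cons(cons(0, g(cons(cons(0, 0), 0), cons(b, 0))), b))  →  g(cons(cons(0, 0), b), cons(cons(0, g(cons(cons(0, 0), 0), cons(b, 0))), b))   [R2 at 1.1.2]
3. g(cons(cons(0, 0), b), cons(cons(0, g(cons(cons(0, 0), 0), cons(b, 0))), b))  →  b   [R2 at ε]

Reduce t₂ = cons(b, g(cons(cons(0, 0), cons(cons(cons(b, 0), f(f(cons(b, b), cons(0, b)), b)), b)), cons(cons(0, b), b))):
1. cons(b, g(cons(cons(0, 0), cons(cons(cons(b, 0), f(f(cons(b, b), cons(0, b)), b)), b)), cons(cons(0, b), b)))  →  cons(b, cons(cons(cons(b, 0), f(f(cons(b, b), cons(0, b)), b)), b))   [R2 at 2]
2. cons(b, cons(cons(cons(b, 0), f(f(cons(b, b), cons(0, b)), b)), b))  →  cons(b, cons(cons(cons(b, 0), f(cons(b, b), cons(0, b))), b))   [R1 at 2.1.2]
3. cons(b, cons(cons(cons(b, 0), f(cons(b, b), cons(0, b))), b))  →  cons(b, cons(cons(cons(b, 0), cons(b, b)), b))   [R1 at 2.1.2]

no — NF(t₁) = b, NF(t₂) = cons(b, cons(cons(cons(b, 0), cons(b, b)), b))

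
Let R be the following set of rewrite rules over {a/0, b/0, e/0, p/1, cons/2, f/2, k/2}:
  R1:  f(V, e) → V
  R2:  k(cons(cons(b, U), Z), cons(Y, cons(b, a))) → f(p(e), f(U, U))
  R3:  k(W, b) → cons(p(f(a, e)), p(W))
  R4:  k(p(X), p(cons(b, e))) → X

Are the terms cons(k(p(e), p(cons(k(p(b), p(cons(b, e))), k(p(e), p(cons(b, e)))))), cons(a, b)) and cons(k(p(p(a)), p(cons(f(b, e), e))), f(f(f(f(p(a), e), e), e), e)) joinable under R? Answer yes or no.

no — NF(t₁) = cons(e, cons(a, b)), NF(t₂) = cons(p(a), p(a))

Reduce t₁ = cons(k(p(e), p(cons(k(p(b), p(cons(b, e))), k(p(e), p(cons(b, e)))))), cons(a, b)):
1. cons(k(p(e), p(cons(k(p(b), p(cons(b, e))), k(p(e), p(cons(b, e)))))), cons(a, b))  →  cons(k(p(e), p(cons(b, k(p(e), p(cons(b, e)))))), cons(a, b))   [R4 at 1.2.1.1]
2. cons(k(p(e), p(cons(b, k(p(e), p(cons(b, e)))))), cons(a, b))  →  cons(k(p(e), p(cons(b, e))), cons(a, b))   [R4 at 1.2.1.2]
3. cons(k(p(e), p(cons(b, e))), cons(a, b))  →  cons(e, cons(a, b))   [R4 at 1]

Reduce t₂ = cons(k(p(p(a)), p(cons(f(b, e), e))), f(f(f(f(p(a), e), e), e), e)):
1. cons(k(p(p(a)), p(cons(f(b, e), e))), f(f(f(f(p(a), e), e), e), e))  →  cons(k(p(p(a)), p(cons(b, e))), f(f(f(f(p(a), e), e), e), e))   [R1 at 1.2.1.1]
2. cons(k(p(p(a)), p(cons(b, e))), f(f(f(f(p(a), e), e), e), e))  →  cons(p(a), f(f(f(f(p(a), e), e), e), e))   [R4 at 1]
3. cons(p(a), f(f(f(f(p(a), e), e), e), e))  →  cons(p(a), f(f(f(p(a), e), e), e))   [R1 at 2]
4. cons(p(a), f(f(f(p(a), e), e), e))  →  cons(p(a), f(f(p(a), e), e))   [R1 at 2]
5. cons(p(a), f(f(p(a), e), e))  →  cons(p(a), f(p(a), e))   [R1 at 2]
6. cons(p(a), f(p(a), e))  →  cons(p(a), p(a))   [R1 at 2]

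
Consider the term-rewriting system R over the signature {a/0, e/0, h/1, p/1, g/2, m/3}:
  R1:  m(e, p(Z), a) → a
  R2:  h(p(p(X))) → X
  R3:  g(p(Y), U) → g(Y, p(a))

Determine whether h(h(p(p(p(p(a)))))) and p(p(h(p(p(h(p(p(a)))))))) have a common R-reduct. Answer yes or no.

Reduce t₁ = h(h(p(p(p(p(a)))))):
1. h(h(p(p(p(p(a))))))  →  h(p(p(a)))   [R2 at 1]
2. h(p(p(a)))  →  a   [R2 at ε]

Reduce t₂ = p(p(h(p(p(h(p(p(a)))))))):
1. p(p(h(p(p(h(p(p(a))))))))  →  p(p(h(p(p(a)))))   [R2 at 1.1]
2. p(p(h(p(p(a)))))  →  p(p(a))   [R2 at 1.1]

no — NF(t₁) = a, NF(t₂) = p(p(a))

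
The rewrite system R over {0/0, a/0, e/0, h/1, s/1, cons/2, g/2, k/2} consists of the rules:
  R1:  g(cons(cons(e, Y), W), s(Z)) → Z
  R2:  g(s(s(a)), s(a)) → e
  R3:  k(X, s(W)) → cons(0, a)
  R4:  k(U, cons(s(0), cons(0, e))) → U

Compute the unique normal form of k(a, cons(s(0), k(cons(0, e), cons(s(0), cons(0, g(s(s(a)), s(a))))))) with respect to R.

1. k(a, cons(s(0), k(cons(0, e), cons(s(0), cons(0, g(s(s(a)), s(a)))))))  →  k(a, cons(s(0), k(cons(0, e), cons(s(0), cons(0, e)))))   [R2 at 2.2.2.2.2]
2. k(a, cons(s(0), k(cons(0, e), cons(s(0), cons(0, e)))))  →  k(a, cons(s(0), cons(0, e)))   [R4 at 2.2]
3. k(a, cons(s(0), cons(0, e)))  →  a   [R4 at ε]

a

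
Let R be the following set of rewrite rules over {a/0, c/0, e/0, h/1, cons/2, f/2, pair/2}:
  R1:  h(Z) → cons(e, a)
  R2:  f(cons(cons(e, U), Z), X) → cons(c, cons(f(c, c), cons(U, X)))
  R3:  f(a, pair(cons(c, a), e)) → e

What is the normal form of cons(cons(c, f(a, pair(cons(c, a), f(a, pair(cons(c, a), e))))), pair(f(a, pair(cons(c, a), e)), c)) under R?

cons(cons(c, e), pair(e, c))

1. cons(cons(c, f(a, pair(cons(c, a), f(a, pair(cons(c, a), e))))), pair(f(a, pair(cons(c, a), e)), c))  →  cons(cons(c, f(a, pair(cons(c, a), e))), pair(f(a, pair(cons(c, a), e)), c))   [R3 at 1.2.2.2]
2. cons(cons(c, f(a, pair(cons(c, a), e))), pair(f(a, pair(cons(c, a), e)), c))  →  cons(cons(c, e), pair(f(a, pair(cons(c, a), e)), c))   [R3 at 1.2]
3. cons(cons(c, e), pair(f(a, pair(cons(c, a), e)), c))  →  cons(cons(c, e), pair(e, c))   [R3 at 2.1]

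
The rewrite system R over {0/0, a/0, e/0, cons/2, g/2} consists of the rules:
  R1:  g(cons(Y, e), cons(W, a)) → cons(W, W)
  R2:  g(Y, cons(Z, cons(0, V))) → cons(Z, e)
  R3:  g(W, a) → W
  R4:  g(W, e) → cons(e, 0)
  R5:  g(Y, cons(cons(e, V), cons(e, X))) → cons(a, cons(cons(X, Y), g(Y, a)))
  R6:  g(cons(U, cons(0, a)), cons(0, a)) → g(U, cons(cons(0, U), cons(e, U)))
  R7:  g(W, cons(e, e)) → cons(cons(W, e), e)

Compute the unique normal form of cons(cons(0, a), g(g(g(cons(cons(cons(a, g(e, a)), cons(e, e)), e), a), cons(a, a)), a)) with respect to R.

1. cons(cons(0, a), g(g(g(cons(cons(cons(a, g(e, a)), cons(e, e)), e), a), cons(a, a)), a))  →  cons(cons(0, a), g(g(cons(cons(cons(a, g(e, a)), cons(e, e)), e), a), cons(a, a)))   [R3 at 2]
2. cons(cons(0, a), g(g(cons(cons(cons(a, g(e, a)), cons(e, e)), e), a), cons(a, a)))  →  cons(cons(0, a), g(cons(cons(cons(a, g(e, a)), cons(e, e)), e), cons(a, a)))   [R3 at 2.1]
3. cons(cons(0, a), g(cons(cons(cons(a, g(e, a)), cons(e, e)), e), cons(a, a)))  →  cons(cons(0, a), cons(a, a))   [R1 at 2]

cons(cons(0, a), cons(a, a))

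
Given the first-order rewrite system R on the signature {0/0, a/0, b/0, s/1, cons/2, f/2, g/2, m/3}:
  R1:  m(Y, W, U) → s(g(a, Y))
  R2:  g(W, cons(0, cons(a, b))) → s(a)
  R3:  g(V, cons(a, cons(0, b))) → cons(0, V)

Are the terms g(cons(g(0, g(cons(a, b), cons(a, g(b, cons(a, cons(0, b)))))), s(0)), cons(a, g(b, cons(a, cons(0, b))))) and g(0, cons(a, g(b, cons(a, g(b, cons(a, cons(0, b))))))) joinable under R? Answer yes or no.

Reduce t₁ = g(cons(g(0, g(cons(a, b), cons(a, g(b, cons(a, cons(0, b)))))), s(0)), cons(a, g(b, cons(a, cons(0, b))))):
1. g(cons(g(0, g(cons(a, b), cons(a, g(b, cons(a, cons(0, b)))))), s(0)), cons(a, g(b, cons(a, cons(0, b)))))  →  g(cons(g(0, g(cons(a, b), cons(a, cons(0, b)))), s(0)), cons(a, g(b, cons(a, cons(0, b)))))   [R3 at 1.1.2.2.2]
2. g(cons(g(0, g(cons(a, b), cons(a, cons(0, b)))), s(0)), cons(a, g(b, cons(a, cons(0, b)))))  →  g(cons(g(0, cons(0, cons(a, b))), s(0)), cons(a, g(b, cons(a, cons(0, b)))))   [R3 at 1.1.2]
3. g(cons(g(0, cons(0, cons(a, b))), s(0)), cons(a, g(b, cons(a, cons(0, b)))))  →  g(cons(s(a), s(0)), cons(a, g(b, cons(a, cons(0, b)))))   [R2 at 1.1]
4. g(cons(s(a), s(0)), cons(a, g(b, cons(a, cons(0, b)))))  →  g(cons(s(a), s(0)), cons(a, cons(0, b)))   [R3 at 2.2]
5. g(cons(s(a), s(0)), cons(a, cons(0, b)))  →  cons(0, cons(s(a), s(0)))   [R3 at ε]

Reduce t₂ = g(0, cons(a, g(b, cons(a, g(b, cons(a, cons(0, b))))))):
1. g(0, cons(a, g(b, cons(a, g(b, cons(a, cons(0, b)))))))  →  g(0, cons(a, g(b, cons(a, cons(0, b)))))   [R3 at 2.2.2.2]
2. g(0, cons(a, g(b, cons(a, cons(0, b)))))  →  g(0, cons(a, cons(0, b)))   [R3 at 2.2]
3. g(0, cons(a, cons(0, b)))  →  cons(0, 0)   [R3 at ε]

no — NF(t₁) = cons(0, cons(s(a), s(0))), NF(t₂) = cons(0, 0)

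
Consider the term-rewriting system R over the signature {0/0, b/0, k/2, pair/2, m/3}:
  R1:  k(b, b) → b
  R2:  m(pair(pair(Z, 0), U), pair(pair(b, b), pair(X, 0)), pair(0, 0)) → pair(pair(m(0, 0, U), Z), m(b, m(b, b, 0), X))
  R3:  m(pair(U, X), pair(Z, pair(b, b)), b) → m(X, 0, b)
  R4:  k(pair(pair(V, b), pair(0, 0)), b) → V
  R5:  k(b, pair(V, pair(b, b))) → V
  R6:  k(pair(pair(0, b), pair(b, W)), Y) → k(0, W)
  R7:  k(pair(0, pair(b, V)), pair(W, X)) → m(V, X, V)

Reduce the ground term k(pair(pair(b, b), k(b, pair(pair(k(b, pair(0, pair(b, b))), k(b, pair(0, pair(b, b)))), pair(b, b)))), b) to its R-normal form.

1. k(pair(pair(b, b), k(b, pair(pair(k(b, pair(0, pair(b, b))), k(b, pair(0, pair(b, b)))), pair(b, b)))), b)  →  k(pair(pair(b, b), pair(k(b, pair(0, pair(b, b))), k(b, pair(0, pair(b, b))))), b)   [R5 at 1.2]
2. k(pair(pair(b, b), pair(k(b, pair(0, pair(b, b))), k(b, pair(0, pair(b, b))))), b)  →  k(pair(pair(b, b), pair(0, k(b, pair(0, pair(b, b))))), b)   [R5 at 1.2.1]
3. k(pair(pair(b, b), pair(0, k(b, pair(0, pair(b, b))))), b)  →  k(pair(pair(b, b), pair(0, 0)), b)   [R5 at 1.2.2]
4. k(pair(pair(b, b), pair(0, 0)), b)  →  b   [R4 at ε]

b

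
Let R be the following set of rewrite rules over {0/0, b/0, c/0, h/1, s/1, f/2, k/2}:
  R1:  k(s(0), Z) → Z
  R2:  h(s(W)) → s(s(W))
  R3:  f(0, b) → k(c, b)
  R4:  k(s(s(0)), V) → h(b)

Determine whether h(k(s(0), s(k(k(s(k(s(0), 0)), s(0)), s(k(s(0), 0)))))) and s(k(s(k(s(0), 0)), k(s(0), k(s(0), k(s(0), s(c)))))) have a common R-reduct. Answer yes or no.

no — NF(t₁) = s(s(s(0))), NF(t₂) = s(s(c))

Reduce t₁ = h(k(s(0), s(k(k(s(k(s(0), 0)), s(0)), s(k(s(0), 0)))))):
1. h(k(s(0), s(k(k(s(k(s(0), 0)), s(0)), s(k(s(0), 0))))))  →  h(s(k(k(s(k(s(0), 0)), s(0)), s(k(s(0), 0)))))   [R1 at 1]
2. h(s(k(k(s(k(s(0), 0)), s(0)), s(k(s(0), 0)))))  →  s(s(k(k(s(k(s(0), 0)), s(0)), s(k(s(0), 0)))))   [R2 at ε]
3. s(s(k(k(s(k(s(0), 0)), s(0)), s(k(s(0), 0)))))  →  s(s(k(k(s(0), s(0)), s(k(s(0), 0)))))   [R1 at 1.1.1.1.1]
4. s(s(k(k(s(0), s(0)), s(k(s(0), 0)))))  →  s(s(k(s(0), s(k(s(0), 0)))))   [R1 at 1.1.1]
5. s(s(k(s(0), s(k(s(0), 0)))))  →  s(s(s(k(s(0), 0))))   [R1 at 1.1]
6. s(s(s(k(s(0), 0))))  →  s(s(s(0)))   [R1 at 1.1.1]

Reduce t₂ = s(k(s(k(s(0), 0)), k(s(0), k(s(0), k(s(0), s(c)))))):
1. s(k(s(k(s(0), 0)), k(s(0), k(s(0), k(s(0), s(c))))))  →  s(k(s(0), k(s(0), k(s(0), k(s(0), s(c))))))   [R1 at 1.1.1]
2. s(k(s(0), k(s(0), k(s(0), k(s(0), s(c))))))  →  s(k(s(0), k(s(0), k(s(0), s(c)))))   [R1 at 1]
3. s(k(s(0), k(s(0), k(s(0), s(c)))))  →  s(k(s(0), k(s(0), s(c))))   [R1 at 1]
4. s(k(s(0), k(s(0), s(c))))  →  s(k(s(0), s(c)))   [R1 at 1]
5. s(k(s(0), s(c)))  →  s(s(c))   [R1 at 1]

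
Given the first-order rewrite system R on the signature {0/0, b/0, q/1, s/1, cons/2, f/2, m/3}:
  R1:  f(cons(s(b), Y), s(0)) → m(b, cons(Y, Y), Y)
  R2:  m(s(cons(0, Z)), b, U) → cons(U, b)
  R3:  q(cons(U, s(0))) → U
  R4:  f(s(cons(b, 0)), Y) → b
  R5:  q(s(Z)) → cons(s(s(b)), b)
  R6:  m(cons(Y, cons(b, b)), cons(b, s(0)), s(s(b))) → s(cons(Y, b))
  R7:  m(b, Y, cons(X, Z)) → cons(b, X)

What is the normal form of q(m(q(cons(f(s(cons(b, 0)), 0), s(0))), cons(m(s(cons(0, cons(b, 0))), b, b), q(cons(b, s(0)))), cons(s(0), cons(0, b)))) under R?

1. q(m(q(cons(f(s(cons(b, 0)), 0), s(0))), cons(m(s(cons(0, cons(b, 0))), b, b), q(cons(b, s(0)))), cons(s(0), cons(0, b))))  →  q(m(f(s(cons(b, 0)), 0), cons(m(s(cons(0, cons(b, 0))), b, b), q(cons(b, s(0)))), cons(s(0), cons(0, b))))   [R3 at 1.1]
2. q(m(f(s(cons(b, 0)), 0), cons(m(s(cons(0, cons(b, 0))), b, b), q(cons(b, s(0)))), cons(s(0), cons(0, b))))  →  q(m(b, cons(m(s(cons(0, cons(b, 0))), b, b), q(cons(b, s(0)))), cons(s(0), cons(0, b))))   [R4 at 1.1]
3. q(m(b, cons(m(s(cons(0, cons(b, 0))), b, b), q(cons(b, s(0)))), cons(s(0), cons(0, b))))  →  q(cons(b, s(0)))   [R7 at 1]
4. q(cons(b, s(0)))  →  b   [R3 at ε]

b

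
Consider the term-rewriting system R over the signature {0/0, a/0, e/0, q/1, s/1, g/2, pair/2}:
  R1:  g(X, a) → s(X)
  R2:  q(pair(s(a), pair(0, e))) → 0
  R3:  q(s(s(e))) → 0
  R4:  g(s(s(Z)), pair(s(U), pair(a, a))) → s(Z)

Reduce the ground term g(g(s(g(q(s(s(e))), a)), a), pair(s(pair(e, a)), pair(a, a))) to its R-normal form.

s(s(0))

1. g(g(s(g(q(s(s(e))), a)), a), pair(s(pair(e, a)), pair(a, a)))  →  g(s(s(g(q(s(s(e))), a))), pair(s(pair(e, a)), pair(a, a)))   [R1 at 1]
2. g(s(s(g(q(s(s(e))), a))), pair(s(pair(e, a)), pair(a, a)))  →  s(g(q(s(s(e))), a))   [R4 at ε]
3. s(g(q(s(s(e))), a))  →  s(s(q(s(s(e)))))   [R1 at 1]
4. s(s(q(s(s(e)))))  →  s(s(0))   [R3 at 1.1]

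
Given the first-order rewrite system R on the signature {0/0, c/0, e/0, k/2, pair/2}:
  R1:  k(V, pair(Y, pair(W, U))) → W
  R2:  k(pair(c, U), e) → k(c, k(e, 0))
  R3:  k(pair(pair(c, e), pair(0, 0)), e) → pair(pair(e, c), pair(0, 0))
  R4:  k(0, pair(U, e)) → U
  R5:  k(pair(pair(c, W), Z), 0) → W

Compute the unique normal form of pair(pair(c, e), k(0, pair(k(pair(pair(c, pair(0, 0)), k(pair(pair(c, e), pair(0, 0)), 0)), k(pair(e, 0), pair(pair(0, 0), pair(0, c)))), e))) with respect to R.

pair(pair(c, e), pair(0, 0))

1. pair(pair(c, e), k(0, pair(k(pair(pair(c, pair(0, 0)), k(pair(pair(c, e), pair(0, 0)), 0)), k(pair(e, 0), pair(pair(0, 0), pair(0, c)))), e)))  →  pair(pair(c, e), k(pair(pair(c, pair(0, 0)), k(pair(pair(c, e), pair(0, 0)), 0)), k(pair(e, 0), pair(pair(0, 0), pair(0, c)))))   [R4 at 2]
2. pair(pair(c, e), k(pair(pair(c, pair(0, 0)), k(pair(pair(c, e), pair(0, 0)), 0)), k(pair(e, 0), pair(pair(0, 0), pair(0, c)))))  →  pair(pair(c, e), k(pair(pair(c, pair(0, 0)), e), k(pair(e, 0), pair(pair(0, 0), pair(0, c)))))   [R5 at 2.1.2]
3. pair(pair(c, e), k(pair(pair(c, pair(0, 0)), e), k(pair(e, 0), pair(pair(0, 0), pair(0, c)))))  →  pair(pair(c, e), k(pair(pair(c, pair(0, 0)), e), 0))   [R1 at 2.2]
4. pair(pair(c, e), k(pair(pair(c, pair(0, 0)), e), 0))  →  pair(pair(c, e), pair(0, 0))   [R5 at 2]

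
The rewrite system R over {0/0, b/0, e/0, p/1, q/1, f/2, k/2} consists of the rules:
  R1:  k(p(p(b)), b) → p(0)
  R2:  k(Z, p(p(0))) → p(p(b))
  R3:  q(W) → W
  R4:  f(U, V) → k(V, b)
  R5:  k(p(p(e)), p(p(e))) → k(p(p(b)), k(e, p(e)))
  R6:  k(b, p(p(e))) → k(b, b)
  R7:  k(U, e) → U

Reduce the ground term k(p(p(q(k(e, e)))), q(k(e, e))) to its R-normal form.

1. k(p(p(q(k(e, e)))), q(k(e, e)))  →  k(p(p(k(e, e))), q(k(e, e)))   [R3 at 1.1.1]
2. k(p(p(k(e, e))), q(k(e, e)))  →  k(p(p(e)), q(k(e, e)))   [R7 at 1.1.1]
3. k(p(p(e)), q(k(e, e)))  →  k(p(p(e)), k(e, e))   [R3 at 2]
4. k(p(p(e)), k(e, e))  →  k(p(p(e)), e)   [R7 at 2]
5. k(p(p(e)), e)  →  p(p(e))   [R7 at ε]

p(p(e))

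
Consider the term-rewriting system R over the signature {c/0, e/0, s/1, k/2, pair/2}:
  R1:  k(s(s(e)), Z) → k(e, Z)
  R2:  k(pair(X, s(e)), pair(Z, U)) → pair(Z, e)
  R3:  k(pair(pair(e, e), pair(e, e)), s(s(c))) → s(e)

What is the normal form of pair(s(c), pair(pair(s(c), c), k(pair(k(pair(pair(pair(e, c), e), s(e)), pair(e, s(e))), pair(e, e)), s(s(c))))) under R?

pair(s(c), pair(pair(s(c), c), s(e)))

1. pair(s(c), pair(pair(s(c), c), k(pair(k(pair(pair(pair(e, c), e), s(e)), pair(e, s(e))), pair(e, e)), s(s(c)))))  →  pair(s(c), pair(pair(s(c), c), k(pair(pair(e, e), pair(e, e)), s(s(c)))))   [R2 at 2.2.1.1]
2. pair(s(c), pair(pair(s(c), c), k(pair(pair(e, e), pair(e, e)), s(s(c)))))  →  pair(s(c), pair(pair(s(c), c), s(e)))   [R3 at 2.2]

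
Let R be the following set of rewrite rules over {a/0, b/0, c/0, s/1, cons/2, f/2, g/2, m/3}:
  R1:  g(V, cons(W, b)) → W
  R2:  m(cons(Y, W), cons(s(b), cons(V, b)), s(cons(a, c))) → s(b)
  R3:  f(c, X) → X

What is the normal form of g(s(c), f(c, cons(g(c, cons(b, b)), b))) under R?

1. g(s(c), f(c, cons(g(c, cons(b, b)), b)))  →  g(s(c), cons(g(c, cons(b, b)), b))   [R3 at 2]
2. g(s(c), cons(g(c, cons(b, b)), b))  →  g(c, cons(b, b))   [R1 at ε]
3. g(c, cons(b, b))  →  b   [R1 at ε]

b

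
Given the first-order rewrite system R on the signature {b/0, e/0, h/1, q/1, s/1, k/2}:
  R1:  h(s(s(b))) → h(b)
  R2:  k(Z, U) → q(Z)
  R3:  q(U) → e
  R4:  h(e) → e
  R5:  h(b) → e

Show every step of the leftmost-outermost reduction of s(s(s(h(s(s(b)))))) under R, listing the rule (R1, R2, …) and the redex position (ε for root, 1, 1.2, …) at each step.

1. s(s(s(h(s(s(b))))))  →  s(s(s(h(b))))   [R1 at 1.1.1]
2. s(s(s(h(b))))  →  s(s(s(e)))   [R5 at 1.1.1]

s(s(s(e)))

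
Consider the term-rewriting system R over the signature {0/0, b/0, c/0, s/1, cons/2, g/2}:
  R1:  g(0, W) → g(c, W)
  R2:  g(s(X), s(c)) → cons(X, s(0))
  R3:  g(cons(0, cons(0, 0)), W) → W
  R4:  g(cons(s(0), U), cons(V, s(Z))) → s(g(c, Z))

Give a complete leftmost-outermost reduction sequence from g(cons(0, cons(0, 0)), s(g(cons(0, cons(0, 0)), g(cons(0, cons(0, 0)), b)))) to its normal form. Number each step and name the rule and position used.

1. g(cons(0, cons(0, 0)), s(g(cons(0, cons(0, 0)), g(cons(0, cons(0, 0)), b))))  →  s(g(cons(0, cons(0, 0)), g(cons(0, cons(0, 0)), b)))   [R3 at ε]
2. s(g(cons(0, cons(0, 0)), g(cons(0, cons(0, 0)), b)))  →  s(g(cons(0, cons(0, 0)), b))   [R3 at 1]
3. s(g(cons(0, cons(0, 0)), b))  →  s(b)   [R3 at 1]

s(b)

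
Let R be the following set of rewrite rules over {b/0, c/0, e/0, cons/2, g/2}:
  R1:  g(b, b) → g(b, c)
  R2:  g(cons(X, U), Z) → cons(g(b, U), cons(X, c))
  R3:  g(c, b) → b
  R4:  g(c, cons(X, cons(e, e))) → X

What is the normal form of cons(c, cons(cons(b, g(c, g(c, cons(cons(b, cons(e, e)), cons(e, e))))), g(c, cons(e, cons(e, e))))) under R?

cons(c, cons(cons(b, b), e))

1. cons(c, cons(cons(b, g(c, g(c, cons(cons(b, cons(e, e)), cons(e, e))))), g(c, cons(e, cons(e, e)))))  →  cons(c, cons(cons(b, g(c, cons(b, cons(e, e)))), g(c, cons(e, cons(e, e)))))   [R4 at 2.1.2.2]
2. cons(c, cons(cons(b, g(c, cons(b, cons(e, e)))), g(c, cons(e, cons(e, e)))))  →  cons(c, cons(cons(b, b), g(c, cons(e, cons(e, e)))))   [R4 at 2.1.2]
3. cons(c, cons(cons(b, b), g(c, cons(e, cons(e, e)))))  →  cons(c, cons(cons(b, b), e))   [R4 at 2.2]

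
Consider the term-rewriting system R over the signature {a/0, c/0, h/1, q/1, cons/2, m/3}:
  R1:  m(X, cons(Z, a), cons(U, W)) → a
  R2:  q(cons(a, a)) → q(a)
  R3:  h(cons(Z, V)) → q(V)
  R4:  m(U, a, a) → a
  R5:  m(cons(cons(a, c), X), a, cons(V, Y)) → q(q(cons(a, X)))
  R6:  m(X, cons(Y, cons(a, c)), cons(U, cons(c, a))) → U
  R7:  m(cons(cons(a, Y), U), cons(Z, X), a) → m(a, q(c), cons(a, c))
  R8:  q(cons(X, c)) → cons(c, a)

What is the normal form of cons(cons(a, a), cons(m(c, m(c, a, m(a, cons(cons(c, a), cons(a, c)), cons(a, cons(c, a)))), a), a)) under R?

1. cons(cons(a, a), cons(m(c, m(c, a, m(a, cons(cons(c, a), cons(a, c)), cons(a, cons(c, a)))), a), a))  →  cons(cons(a, a), cons(m(c, m(c, a, a), a), a))   [R6 at 2.1.2.3]
2. cons(cons(a, a), cons(m(c, m(c, a, a), a), a))  →  cons(cons(a, a), cons(m(c, a, a), a))   [R4 at 2.1.2]
3. cons(cons(a, a), cons(m(c, a, a), a))  →  cons(cons(a, a), cons(a, a))   [R4 at 2.1]

cons(cons(a, a), cons(a, a))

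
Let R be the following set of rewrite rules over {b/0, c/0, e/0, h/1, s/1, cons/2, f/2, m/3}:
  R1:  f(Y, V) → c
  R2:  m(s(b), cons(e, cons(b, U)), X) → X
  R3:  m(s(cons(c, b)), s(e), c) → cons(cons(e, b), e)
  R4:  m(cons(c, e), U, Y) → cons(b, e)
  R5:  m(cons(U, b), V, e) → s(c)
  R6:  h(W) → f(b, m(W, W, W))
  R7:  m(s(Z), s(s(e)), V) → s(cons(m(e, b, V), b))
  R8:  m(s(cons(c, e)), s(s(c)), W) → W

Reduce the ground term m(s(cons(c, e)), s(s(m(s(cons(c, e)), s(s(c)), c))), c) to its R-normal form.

c

1. m(s(cons(c, e)), s(s(m(s(cons(c, e)), s(s(c)), c))), c)  →  m(s(cons(c, e)), s(s(c)), c)   [R8 at 2.1.1]
2. m(s(cons(c, e)), s(s(c)), c)  →  c   [R8 at ε]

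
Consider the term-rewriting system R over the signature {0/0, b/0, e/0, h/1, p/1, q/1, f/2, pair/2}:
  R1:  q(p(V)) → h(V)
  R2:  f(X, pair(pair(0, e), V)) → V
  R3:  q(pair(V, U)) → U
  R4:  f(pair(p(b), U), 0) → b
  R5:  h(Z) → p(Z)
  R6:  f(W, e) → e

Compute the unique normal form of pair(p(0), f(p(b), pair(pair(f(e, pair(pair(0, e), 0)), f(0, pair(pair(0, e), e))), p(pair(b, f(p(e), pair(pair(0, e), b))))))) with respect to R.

1. pair(p(0), f(p(b), pair(pair(f(e, pair(pair(0, e), 0)), f(0, pair(pair(0, e), e))), p(pair(b, f(p(e), pair(pair(0, e), b)))))))  →  pair(p(0), f(p(b), pair(pair(0, f(0, pair(pair(0, e), e))), p(pair(b, f(p(e), pair(pair(0, e), b)))))))   [R2 at 2.2.1.1]
2. pair(p(0), f(p(b), pair(pair(0, f(0, pair(pair(0, e), e))), p(pair(b, f(p(e), pair(pair(0, e), b)))))))  →  pair(p(0), f(p(b), pair(pair(0, e), p(pair(b, f(p(e), pair(pair(0, e), b)))))))   [R2 at 2.2.1.2]
3. pair(p(0), f(p(b), pair(pair(0, e), p(pair(b, f(p(e), pair(pair(0, e), b)))))))  →  pair(p(0), p(pair(b, f(p(e), pair(pair(0, e), b)))))   [R2 at 2]
4. pair(p(0), p(pair(b, f(p(e), pair(pair(0, e), b)))))  →  pair(p(0), p(pair(b, b)))   [R2 at 2.1.2]

pair(p(0), p(pair(b, b)))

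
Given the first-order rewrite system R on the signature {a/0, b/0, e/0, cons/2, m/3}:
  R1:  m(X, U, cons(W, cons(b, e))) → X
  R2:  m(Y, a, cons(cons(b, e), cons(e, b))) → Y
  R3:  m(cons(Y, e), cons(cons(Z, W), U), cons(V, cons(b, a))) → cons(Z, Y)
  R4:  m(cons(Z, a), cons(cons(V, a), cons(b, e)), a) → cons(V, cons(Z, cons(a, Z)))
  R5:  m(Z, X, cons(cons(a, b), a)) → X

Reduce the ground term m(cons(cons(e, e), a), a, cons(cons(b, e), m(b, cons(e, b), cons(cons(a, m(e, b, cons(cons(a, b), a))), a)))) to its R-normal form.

1. m(cons(cons(e, e), a), a, cons(cons(b, e), m(b, cons(e, b), cons(cons(a, m(e, b, cons(cons(a, b), a))), a))))  →  m(cons(cons(e, e), a), a, cons(cons(b, e), m(b, cons(e, b), cons(cons(a, b), a))))   [R5 at 3.2.3.1.2]
2. m(cons(cons(e, e), a), a, cons(cons(b, e), m(b, cons(e, b), cons(cons(a, b), a))))  →  m(cons(cons(e, e), a), a, cons(cons(b, e), cons(e, b)))   [R5 at 3.2]
3. m(cons(cons(e, e), a), a, cons(cons(b, e), cons(e, b)))  →  cons(cons(e, e), a)   [R2 at ε]

cons(cons(e, e), a)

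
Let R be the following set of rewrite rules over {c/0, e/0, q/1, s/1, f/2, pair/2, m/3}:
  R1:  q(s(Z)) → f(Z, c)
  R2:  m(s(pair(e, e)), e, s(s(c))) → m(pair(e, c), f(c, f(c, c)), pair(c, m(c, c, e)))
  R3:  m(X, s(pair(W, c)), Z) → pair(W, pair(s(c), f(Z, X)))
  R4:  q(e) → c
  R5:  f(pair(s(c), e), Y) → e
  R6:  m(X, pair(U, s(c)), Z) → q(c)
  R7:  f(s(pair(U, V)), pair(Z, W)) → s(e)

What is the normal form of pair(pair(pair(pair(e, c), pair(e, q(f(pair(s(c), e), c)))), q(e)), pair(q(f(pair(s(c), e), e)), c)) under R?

1. pair(pair(pair(pair(e, c), pair(e, q(f(pair(s(c), e), c)))), q(e)), pair(q(f(pair(s(c), e), e)), c))  →  pair(pair(pair(pair(e, c), pair(e, q(e))), q(e)), pair(q(f(pair(s(c), e), e)), c))   [R5 at 1.1.2.2.1]
2. pair(pair(pair(pair(e, c), pair(e, q(e))), q(e)), pair(q(f(pair(s(c), e), e)), c))  →  pair(pair(pair(pair(e, c), pair(e, c)), q(e)), pair(q(f(pair(s(c), e), e)), c))   [R4 at 1.1.2.2]
3. pair(pair(pair(pair(e, c), pair(e, c)), q(e)), pair(q(f(pair(s(c), e), e)), c))  →  pair(pair(pair(pair(e, c), pair(e, c)), c), pair(q(f(pair(s(c), e), e)), c))   [R4 at 1.2]
4. pair(pair(pair(pair(e, c), pair(e, c)), c), pair(q(f(pair(s(c), e), e)), c))  →  pair(pair(pair(pair(e, c), pair(e, c)), c), pair(q(e), c))   [R5 at 2.1.1]
5. pair(pair(pair(pair(e, c), pair(e, c)), c), pair(q(e), c))  →  pair(pair(pair(pair(e, c), pair(e, c)), c), pair(c, c))   [R4 at 2.1]

pair(pair(pair(pair(e, c), pair(e, c)), c), pair(c, c))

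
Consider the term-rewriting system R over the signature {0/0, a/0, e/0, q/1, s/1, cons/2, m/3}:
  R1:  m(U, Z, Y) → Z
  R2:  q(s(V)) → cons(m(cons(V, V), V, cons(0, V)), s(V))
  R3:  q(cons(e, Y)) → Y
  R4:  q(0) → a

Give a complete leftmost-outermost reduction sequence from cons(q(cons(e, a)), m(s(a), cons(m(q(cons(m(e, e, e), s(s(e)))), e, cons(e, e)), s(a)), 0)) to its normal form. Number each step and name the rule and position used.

1. cons(q(cons(e, a)), m(s(a), cons(m(q(cons(m(e, e, e), s(s(e)))), e, cons(e, e)), s(a)), 0))  →  cons(a, m(s(a), cons(m(q(cons(m(e, e, e), s(s(e)))), e, cons(e, e)), s(a)), 0))   [R3 at 1]
2. cons(a, m(s(a), cons(m(q(cons(m(e, e, e), s(s(e)))), e, cons(e, e)), s(a)), 0))  →  cons(a, cons(m(q(cons(m(e, e, e), s(s(e)))), e, cons(e, e)), s(a)))   [R1 at 2]
3. cons(a, cons(m(q(cons(m(e, e, e), s(s(e)))), e, cons(e, e)), s(a)))  →  cons(a, cons(e, s(a)))   [R1 at 2.1]

cons(a, cons(e, s(a)))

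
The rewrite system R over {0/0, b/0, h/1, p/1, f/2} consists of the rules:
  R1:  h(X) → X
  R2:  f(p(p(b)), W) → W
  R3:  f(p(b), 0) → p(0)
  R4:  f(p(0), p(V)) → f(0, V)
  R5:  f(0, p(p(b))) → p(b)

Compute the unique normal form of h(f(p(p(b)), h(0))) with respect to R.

0

1. h(f(p(p(b)), h(0)))  →  f(p(p(b)), h(0))   [R1 at ε]
2. f(p(p(b)), h(0))  →  h(0)   [R2 at ε]
3. h(0)  →  0   [R1 at ε]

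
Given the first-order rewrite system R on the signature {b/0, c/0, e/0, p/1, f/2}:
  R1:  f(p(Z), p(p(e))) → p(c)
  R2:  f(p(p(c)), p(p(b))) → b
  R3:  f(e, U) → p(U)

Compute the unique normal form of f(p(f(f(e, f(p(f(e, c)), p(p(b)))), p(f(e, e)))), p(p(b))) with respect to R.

1. f(p(f(f(e, f(p(f(e, c)), p(p(b)))), p(f(e, e)))), p(p(b)))  →  f(p(f(p(f(p(f(e, c)), p(p(b)))), p(f(e, e)))), p(p(b)))   [R3 at 1.1.1]
2. f(p(f(p(f(p(f(e, c)), p(p(b)))), p(f(e, e)))), p(p(b)))  →  f(p(f(p(f(p(p(c)), p(p(b)))), p(f(e, e)))), p(p(b)))   [R3 at 1.1.1.1.1.1]
3. f(p(f(p(f(p(p(c)), p(p(b)))), p(f(e, e)))), p(p(b)))  →  f(p(f(p(b), p(f(e, e)))), p(p(b)))   [R2 at 1.1.1.1]
4. f(p(f(p(b), p(f(e, e)))), p(p(b)))  →  f(p(f(p(b), p(p(e)))), p(p(b)))   [R3 at 1.1.2.1]
5. f(p(f(p(b), p(p(e)))), p(p(b)))  →  f(p(p(c)), p(p(b)))   [R1 at 1.1]
6. f(p(p(c)), p(p(b)))  →  b   [R2 at ε]

b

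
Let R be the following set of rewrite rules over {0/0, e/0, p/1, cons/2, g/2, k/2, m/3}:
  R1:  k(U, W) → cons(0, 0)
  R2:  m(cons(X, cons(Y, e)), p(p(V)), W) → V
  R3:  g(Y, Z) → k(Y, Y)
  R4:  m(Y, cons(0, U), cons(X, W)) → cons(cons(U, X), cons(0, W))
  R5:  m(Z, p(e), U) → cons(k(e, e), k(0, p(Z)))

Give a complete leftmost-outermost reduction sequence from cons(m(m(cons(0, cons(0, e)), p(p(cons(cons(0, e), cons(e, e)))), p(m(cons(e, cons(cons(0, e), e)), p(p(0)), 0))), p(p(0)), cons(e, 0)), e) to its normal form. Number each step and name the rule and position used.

cons(0, e)

1. cons(m(m(cons(0, cons(0, e)), p(p(cons(cons(0, e), cons(e, e)))), p(m(cons(e, cons(cons(0, e), e)), p(p(0)), 0))), p(p(0)), cons(e, 0)), e)  →  cons(m(cons(cons(0, e), cons(e, e)), p(p(0)), cons(e, 0)), e)   [R2 at 1.1]
2. cons(m(cons(cons(0, e), cons(e, e)), p(p(0)), cons(e, 0)), e)  →  cons(0, e)   [R2 at 1]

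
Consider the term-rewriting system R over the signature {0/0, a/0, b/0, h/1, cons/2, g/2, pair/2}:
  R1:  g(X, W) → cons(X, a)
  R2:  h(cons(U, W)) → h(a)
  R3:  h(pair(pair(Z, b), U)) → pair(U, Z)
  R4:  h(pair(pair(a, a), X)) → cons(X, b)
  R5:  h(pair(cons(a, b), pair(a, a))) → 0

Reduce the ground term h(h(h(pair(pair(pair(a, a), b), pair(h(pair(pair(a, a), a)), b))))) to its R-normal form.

1. h(h(h(pair(pair(pair(a, a), b), pair(h(pair(pair(a, a), a)), b)))))  →  h(h(pair(pair(h(pair(pair(a, a), a)), b), pair(a, a))))   [R3 at 1.1]
2. h(h(pair(pair(h(pair(pair(a, a), a)), b), pair(a, a))))  →  h(pair(pair(a, a), h(pair(pair(a, a), a))))   [R3 at 1]
3. h(pair(pair(a, a), h(pair(pair(a, a), a))))  →  cons(h(pair(pair(a, a), a)), b)   [R4 at ε]
4. cons(h(pair(pair(a, a), a)), b)  →  cons(cons(a, b), b)   [R4 at 1]

cons(cons(a, b), b)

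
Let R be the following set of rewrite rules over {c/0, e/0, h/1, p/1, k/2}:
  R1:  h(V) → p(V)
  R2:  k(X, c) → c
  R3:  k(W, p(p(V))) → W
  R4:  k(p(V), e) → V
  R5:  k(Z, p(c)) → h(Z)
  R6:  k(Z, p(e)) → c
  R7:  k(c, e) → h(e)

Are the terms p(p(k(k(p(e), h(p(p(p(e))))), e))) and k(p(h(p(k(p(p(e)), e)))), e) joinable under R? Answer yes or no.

Reduce t₁ = p(p(k(k(p(e), h(p(p(p(e))))), e))):
1. p(p(k(k(p(e), h(p(p(p(e))))), e)))  →  p(p(k(k(p(e), p(p(p(p(e))))), e)))   [R1 at 1.1.1.2]
2. p(p(k(k(p(e), p(p(p(p(e))))), e)))  →  p(p(k(p(e), e)))   [R3 at 1.1.1]
3. p(p(k(p(e), e)))  →  p(p(e))   [R4 at 1.1]

Reduce t₂ = k(p(h(p(k(p(p(e)), e)))), e):
1. k(p(h(p(k(p(p(e)), e)))), e)  →  h(p(k(p(p(e)), e)))   [R4 at ε]
2. h(p(k(p(p(e)), e)))  →  p(p(k(p(p(e)), e)))   [R1 at ε]
3. p(p(k(p(p(e)), e)))  →  p(p(p(e)))   [R4 at 1.1]

no — NF(t₁) = p(p(e)), NF(t₂) = p(p(p(e)))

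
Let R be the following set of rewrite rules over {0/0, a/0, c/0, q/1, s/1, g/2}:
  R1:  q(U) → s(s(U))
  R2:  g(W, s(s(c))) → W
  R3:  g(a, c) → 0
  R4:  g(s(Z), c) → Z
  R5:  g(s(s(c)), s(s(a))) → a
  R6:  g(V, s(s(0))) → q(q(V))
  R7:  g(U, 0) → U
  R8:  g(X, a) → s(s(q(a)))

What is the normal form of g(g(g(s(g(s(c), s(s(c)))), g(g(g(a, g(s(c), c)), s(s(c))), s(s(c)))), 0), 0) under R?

1. g(g(g(s(g(s(c), s(s(c)))), g(g(g(a, g(s(c), c)), s(s(c))), s(s(c)))), 0), 0)  →  g(g(s(g(s(c), s(s(c)))), g(g(g(a, g(s(c), c)), s(s(c))), s(s(c)))), 0)   [R7 at ε]
2. g(g(s(g(s(c), s(s(c)))), g(g(g(a, g(s(c), c)), s(s(c))), s(s(c)))), 0)  →  g(s(g(s(c), s(s(c)))), g(g(g(a, g(s(c), c)), s(s(c))), s(s(c))))   [R7 at ε]
3. g(s(g(s(c), s(s(c)))), g(g(g(a, g(s(c), c)), s(s(c))), s(s(c))))  →  g(s(s(c)), g(g(g(a, g(s(c), c)), s(s(c))), s(s(c))))   [R2 at 1.1]
4. g(s(s(c)), g(g(g(a, g(s(c), c)), s(s(c))), s(s(c))))  →  g(s(s(c)), g(g(a, g(s(c), c)), s(s(c))))   [R2 at 2]
5. g(s(s(c)), g(g(a, g(s(c), c)), s(s(c))))  →  g(s(s(c)), g(a, g(s(c), c)))   [R2 at 2]
6. g(s(s(c)), g(a, g(s(c), c)))  →  g(s(s(c)), g(a, c))   [R4 at 2.2]
7. g(s(s(c)), g(a, c))  →  g(s(s(c)), 0)   [R3 at 2]
8. g(s(s(c)), 0)  →  s(s(c))   [R7 at ε]

s(s(c))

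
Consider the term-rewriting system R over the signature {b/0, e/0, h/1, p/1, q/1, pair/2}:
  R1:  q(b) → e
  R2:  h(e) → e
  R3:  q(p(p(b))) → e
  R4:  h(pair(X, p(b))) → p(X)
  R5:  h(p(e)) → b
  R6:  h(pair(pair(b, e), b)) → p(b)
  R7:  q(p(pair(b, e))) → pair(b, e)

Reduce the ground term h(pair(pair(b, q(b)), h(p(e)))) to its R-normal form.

1. h(pair(pair(b, q(b)), h(p(e))))  →  h(pair(pair(b, e), h(p(e))))   [R1 at 1.1.2]
2. h(pair(pair(b, e), h(p(e))))  →  h(pair(pair(b, e), b))   [R5 at 1.2]
3. h(pair(pair(b, e), b))  →  p(b)   [R6 at ε]

p(b)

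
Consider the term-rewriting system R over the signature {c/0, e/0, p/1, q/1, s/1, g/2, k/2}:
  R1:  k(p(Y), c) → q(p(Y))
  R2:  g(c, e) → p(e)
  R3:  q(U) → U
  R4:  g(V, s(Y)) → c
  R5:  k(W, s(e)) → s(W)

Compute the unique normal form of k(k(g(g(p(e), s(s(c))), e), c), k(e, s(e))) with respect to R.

1. k(k(g(g(p(e), s(s(c))), e), c), k(e, s(e)))  →  k(k(g(c, e), c), k(e, s(e)))   [R4 at 1.1.1]
2. k(k(g(c, e), c), k(e, s(e)))  →  k(k(p(e), c), k(e, s(e)))   [R2 at 1.1]
3. k(k(p(e), c), k(e, s(e)))  →  k(q(p(e)), k(e, s(e)))   [R1 at 1]
4. k(q(p(e)), k(e, s(e)))  →  k(p(e), k(e, s(e)))   [R3 at 1]
5. k(p(e), k(e, s(e)))  →  k(p(e), s(e))   [R5 at 2]
6. k(p(e), s(e))  →  s(p(e))   [R5 at ε]

s(p(e))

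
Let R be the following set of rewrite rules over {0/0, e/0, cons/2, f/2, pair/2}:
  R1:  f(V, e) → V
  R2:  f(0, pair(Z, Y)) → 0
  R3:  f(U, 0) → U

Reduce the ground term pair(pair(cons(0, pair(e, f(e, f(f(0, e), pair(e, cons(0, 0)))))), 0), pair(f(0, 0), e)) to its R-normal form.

pair(pair(cons(0, pair(e, e)), 0), pair(0, e))

1. pair(pair(cons(0, pair(e, f(e, f(f(0, e), pair(e, cons(0, 0)))))), 0), pair(f(0, 0), e))  →  pair(pair(cons(0, pair(e, f(e, f(0, pair(e, cons(0, 0)))))), 0), pair(f(0, 0), e))   [R1 at 1.1.2.2.2.1]
2. pair(pair(cons(0, pair(e, f(e, f(0, pair(e, cons(0, 0)))))), 0), pair(f(0, 0), e))  →  pair(pair(cons(0, pair(e, f(e, 0))), 0), pair(f(0, 0), e))   [R2 at 1.1.2.2.2]
3. pair(pair(cons(0, pair(e, f(e, 0))), 0), pair(f(0, 0), e))  →  pair(pair(cons(0, pair(e, e)), 0), pair(f(0, 0), e))   [R3 at 1.1.2.2]
4. pair(pair(cons(0, pair(e, e)), 0), pair(f(0, 0), e))  →  pair(pair(cons(0, pair(e, e)), 0), pair(0, e))   [R3 at 2.1]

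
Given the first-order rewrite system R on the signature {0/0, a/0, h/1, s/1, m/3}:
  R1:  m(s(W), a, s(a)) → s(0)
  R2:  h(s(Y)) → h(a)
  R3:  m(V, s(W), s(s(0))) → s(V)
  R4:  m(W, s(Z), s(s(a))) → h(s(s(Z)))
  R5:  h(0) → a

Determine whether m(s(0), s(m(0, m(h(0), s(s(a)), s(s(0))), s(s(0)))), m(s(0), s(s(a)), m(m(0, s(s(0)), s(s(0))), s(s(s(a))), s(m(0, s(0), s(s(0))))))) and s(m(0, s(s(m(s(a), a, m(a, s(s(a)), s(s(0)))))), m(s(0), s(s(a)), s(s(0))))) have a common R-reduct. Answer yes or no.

Reduce t₁ = m(s(0), s(m(0, m(h(0), s(s(a)), s(s(0))), s(s(0)))), m(s(0), s(s(a)), m(m(0, s(s(0)), s(s(0))), s(s(s(a))), s(m(0, s(0), s(s(0))))))):
1. m(s(0), s(m(0, m(h(0), s(s(a)), s(s(0))), s(s(0)))), m(s(0), s(s(a)), m(m(0, s(s(0)), s(s(0))), s(s(s(a))), s(m(0, s(0), s(s(0)))))))  →  m(s(0), s(m(0, s(h(0)), s(s(0)))), m(s(0), s(s(a)), m(m(0, s(s(0)), s(s(0))), s(s(s(a))), s(m(0, s(0), s(s(0)))))))   [R3 at 2.1.2]
2. m(s(0), s(m(0, s(h(0)), s(s(0)))), m(s(0), s(s(a)), m(m(0, s(s(0)), s(s(0))), s(s(s(a))), s(m(0, s(0), s(s(0)))))))  →  m(s(0), s(s(0)), m(s(0), s(s(a)), m(m(0, s(s(0)), s(s(0))), s(s(s(a))), s(m(0, s(0), s(s(0)))))))   [R3 at 2.1]
3. m(s(0), s(s(0)), m(s(0), s(s(a)), m(m(0, s(s(0)), s(s(0))), s(s(s(a))), s(m(0, s(0), s(s(0)))))))  →  m(s(0), s(s(0)), m(s(0), s(s(a)), m(s(0), s(s(s(a))), s(m(0, s(0), s(s(0)))))))   [R3 at 3.3.1]
4. m(s(0), s(s(0)), m(s(0), s(s(a)), m(s(0), s(s(s(a))), s(m(0, s(0), s(s(0)))))))  →  m(s(0), s(s(0)), m(s(0), s(s(a)), m(s(0), s(s(s(a))), s(s(0)))))   [R3 at 3.3.3.1]
5. m(s(0), s(s(0)), m(s(0), s(s(a)), m(s(0), s(s(s(a))), s(s(0)))))  →  m(s(0), s(s(0)), m(s(0), s(s(a)), s(s(0))))   [R3 at 3.3]
6. m(s(0), s(s(0)), m(s(0), s(s(a)), s(s(0))))  →  m(s(0), s(s(0)), s(s(0)))   [R3 at 3]
7. m(s(0), s(s(0)), s(s(0)))  →  s(s(0))   [R3 at ε]

Reduce t₂ = s(m(0, s(s(m(s(a), a, m(a, s(s(a)), s(s(0)))))), m(s(0), s(s(a)), s(s(0))))):
1. s(m(0, s(s(m(s(a), a, m(a, s(s(a)), s(s(0)))))), m(s(0), s(s(a)), s(s(0)))))  →  s(m(0, s(s(m(s(a), a, s(a)))), m(s(0), s(s(a)), s(s(0)))))   [R3 at 1.2.1.1.3]
2. s(m(0, s(s(m(s(a), a, s(a)))), m(s(0), s(s(a)), s(s(0)))))  →  s(m(0, s(s(s(0))), m(s(0), s(s(a)), s(s(0)))))   [R1 at 1.2.1.1]
3. s(m(0, s(s(s(0))), m(s(0), s(s(a)), s(s(0)))))  →  s(m(0, s(s(s(0))), s(s(0))))   [R3 at 1.3]
4. s(m(0, s(s(s(0))), s(s(0))))  →  s(s(0))   [R3 at 1]

yes — NF(t₁) = s(s(0)), NF(t₂) = s(s(0))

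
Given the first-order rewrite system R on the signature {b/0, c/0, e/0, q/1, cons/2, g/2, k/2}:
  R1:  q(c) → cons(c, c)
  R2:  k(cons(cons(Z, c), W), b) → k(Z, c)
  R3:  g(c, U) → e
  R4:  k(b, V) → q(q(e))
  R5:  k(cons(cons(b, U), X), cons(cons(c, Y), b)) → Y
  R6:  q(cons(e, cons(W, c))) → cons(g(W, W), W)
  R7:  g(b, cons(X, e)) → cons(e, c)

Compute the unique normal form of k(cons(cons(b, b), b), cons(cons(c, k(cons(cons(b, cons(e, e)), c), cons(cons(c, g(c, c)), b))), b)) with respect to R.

1. k(cons(cons(b, b), b), cons(cons(c, k(cons(cons(b, cons(e, e)), c), cons(cons(c, g(c, c)), b))), b))  →  k(cons(cons(b, cons(e, e)), c), cons(cons(c, g(c, c)), b))   [R5 at ε]
2. k(cons(cons(b, cons(e, e)), c), cons(cons(c, g(c, c)), b))  →  g(c, c)   [R5 at ε]
3. g(c, c)  →  e   [R3 at ε]

e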